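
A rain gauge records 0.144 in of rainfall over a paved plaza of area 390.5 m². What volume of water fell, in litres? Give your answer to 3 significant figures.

1430 litres

Depth: 0.144 in × 25.4 = 3.6576 mm.
1 mm over 1 m² is 1 L, so volume = 3.6576 × 390.5 = 1428.2928 L ≈ 1430 L.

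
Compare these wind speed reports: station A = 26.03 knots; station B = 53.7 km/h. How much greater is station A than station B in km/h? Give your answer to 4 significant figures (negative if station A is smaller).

station A: 26.03 kt = 48.20756 km/h.
Difference: 48.20756 − 53.70000 = -5.492 km/h.

-5.492 km/h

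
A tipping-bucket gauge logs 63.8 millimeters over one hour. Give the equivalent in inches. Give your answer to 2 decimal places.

1 mm = 0.0393701 in, so 63.8 × 0.0393701 = 2.51 in.

2.51 in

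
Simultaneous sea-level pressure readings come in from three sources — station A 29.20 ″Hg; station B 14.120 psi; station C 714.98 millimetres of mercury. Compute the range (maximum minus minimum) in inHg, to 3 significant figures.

station B: 14.120 psi = 28.7486 inHg.
station C: 714.98 mmHg = 28.1488 inHg.
Spread: 29.2000 − 28.1488 = 1.05 inHg.

1.05 inHg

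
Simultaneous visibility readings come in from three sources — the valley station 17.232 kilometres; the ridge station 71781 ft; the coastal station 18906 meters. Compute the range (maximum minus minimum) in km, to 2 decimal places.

4.65 km

the ridge station: 71781 ft = 21.8788 km.
the coastal station: 18906 m = 18.9060 km.
Spread: 21.8788 − 17.2320 = 4.65 km.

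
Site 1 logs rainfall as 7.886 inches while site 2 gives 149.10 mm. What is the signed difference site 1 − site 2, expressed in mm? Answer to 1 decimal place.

site 1: 7.886 in = 200.304 mm.
Difference: 200.304 − 149.100 = 51.2 mm.

51.2 mm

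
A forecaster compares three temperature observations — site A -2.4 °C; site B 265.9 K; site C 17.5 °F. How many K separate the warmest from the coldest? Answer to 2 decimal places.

site B: 265.9 K = -7.250 °C.
site C: 17.5 °F = -8.056 °C.
Spread: (-2.400) − (-8.056) = 5.656 °C.

5.66 K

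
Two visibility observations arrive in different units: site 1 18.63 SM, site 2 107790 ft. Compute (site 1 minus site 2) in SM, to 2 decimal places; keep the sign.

site 2: 107790 ft = 20.4148 SM.
Difference: 18.6300 − 20.4148 = -1.78 SM.

-1.78 SM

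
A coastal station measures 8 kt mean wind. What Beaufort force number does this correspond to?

Beaufort force 3

8 kt lies in the Beaufort 3 band (gentle breeze, 7–10 kt).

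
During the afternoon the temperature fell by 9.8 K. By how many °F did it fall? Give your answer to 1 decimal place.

17.6 °F

A change of 1 °C equals a change of 1.8 °F: Δ°F = 9.8 × 1.8 = 17.6 °F.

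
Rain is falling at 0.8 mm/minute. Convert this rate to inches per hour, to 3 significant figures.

0.8 mm/minute × 0.0393701 in/mm × 60 minute/hour = 1.89 in/hour.

1.89 in/hour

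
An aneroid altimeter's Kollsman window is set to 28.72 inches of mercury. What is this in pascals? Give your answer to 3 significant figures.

1 inHg = 3386.39 Pa, so 28.72 × 3386.39 = 97300 Pa.

97300 Pa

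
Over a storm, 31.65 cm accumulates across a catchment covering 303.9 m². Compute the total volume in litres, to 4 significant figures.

96180 litres

Depth: 31.65 cm × 10 = 316.5 mm.
1 mm over 1 m² is 1 L, so volume = 316.5 × 303.9 = 96184.35 L ≈ 96180 L.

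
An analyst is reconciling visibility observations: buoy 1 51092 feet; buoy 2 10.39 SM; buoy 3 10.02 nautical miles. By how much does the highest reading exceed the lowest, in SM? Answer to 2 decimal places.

1.85 SM

buoy 1: 51092 ft = 9.6765 SM.
buoy 3: 10.02 nmi = 11.5308 SM.
Spread: 11.5308 − 9.6765 = 1.85 SM.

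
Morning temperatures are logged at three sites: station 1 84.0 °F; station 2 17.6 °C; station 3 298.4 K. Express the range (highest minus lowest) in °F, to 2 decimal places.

20.32 °F

station 1: 84.0 °F = 28.889 °C.
station 3: 298.4 K = 25.250 °C.
Spread: 28.889 − 17.600 = 11.289 °C = 20.32 °F.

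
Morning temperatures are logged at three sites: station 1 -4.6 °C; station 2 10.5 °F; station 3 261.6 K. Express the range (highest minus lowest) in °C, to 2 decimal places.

7.34 °C

station 2: 10.5 °F = -11.944 °C.
station 3: 261.6 K = -11.550 °C.
Spread: (-4.600) − (-11.944) = 7.344 °C.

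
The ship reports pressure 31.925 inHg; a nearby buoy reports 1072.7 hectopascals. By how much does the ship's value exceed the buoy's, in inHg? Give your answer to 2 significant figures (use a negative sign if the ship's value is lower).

the buoy: 1072.7 hPa = 31.6768 inHg.
Difference: 31.9250 − 31.6768 = 0.25 inHg.

0.25 inHg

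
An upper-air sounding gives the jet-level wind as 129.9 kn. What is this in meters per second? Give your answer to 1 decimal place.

66.8 m/s

1 kt = 0.514444 m/s, so 129.9 × 0.514444 = 66.8 m/s.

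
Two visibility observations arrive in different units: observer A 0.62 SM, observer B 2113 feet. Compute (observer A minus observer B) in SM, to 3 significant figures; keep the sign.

observer B: 2113 ft = 0.40019 SM.
Difference: 0.62000 − 0.40019 = 0.220 SM.

0.220 SM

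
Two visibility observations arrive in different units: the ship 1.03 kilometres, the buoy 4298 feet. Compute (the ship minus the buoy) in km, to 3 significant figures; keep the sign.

the buoy: 4298 ft = 1.31003 km.
Difference: 1.03000 − 1.31003 = -0.280 km.

-0.280 km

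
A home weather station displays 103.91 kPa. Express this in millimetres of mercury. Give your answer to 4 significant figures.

1 kPa = 7.50062 mmHg, so 103.91 × 7.50062 = 779.4 mmHg.

779.4 mmHg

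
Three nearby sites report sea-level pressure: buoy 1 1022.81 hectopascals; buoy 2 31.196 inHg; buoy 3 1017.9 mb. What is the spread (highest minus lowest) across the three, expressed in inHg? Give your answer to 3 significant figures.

1.14 inHg

buoy 1: 1022.81 hPa = 30.2036 inHg.
buoy 3: 1017.9 mb = 30.0586 inHg.
Spread: 31.1960 − 30.0586 = 1.14 inHg.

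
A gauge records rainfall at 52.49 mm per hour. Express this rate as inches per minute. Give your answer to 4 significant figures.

0.03444 in/minute

52.49 mm/hour × 0.0393701 in/mm × 0.0166667 hour/minute = 0.03444 in/minute.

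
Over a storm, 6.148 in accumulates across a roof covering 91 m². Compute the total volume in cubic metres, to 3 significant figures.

Depth: 6.148 in × 25.4 = 156.1592 mm.
1 mm over 1 m² is 1 L, so volume = 156.1592 × 91 = 14210.487 L = 14.2 m³.

14.2 cubic metres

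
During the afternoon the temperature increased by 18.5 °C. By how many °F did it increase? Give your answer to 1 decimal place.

Converting a difference, only the 9/5 scale factor applies: Δ°F = 18.5 × 1.8 = 33.3 °F.

33.3 °F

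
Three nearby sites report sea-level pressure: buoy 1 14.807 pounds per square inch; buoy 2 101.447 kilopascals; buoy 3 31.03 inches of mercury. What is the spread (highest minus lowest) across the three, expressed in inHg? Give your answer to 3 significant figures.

1.07 inHg

buoy 1: 14.807 psi = 30.1474 inHg.
buoy 2: 101.447 kPa = 29.9573 inHg.
Spread: 31.0300 − 29.9573 = 1.07 inHg.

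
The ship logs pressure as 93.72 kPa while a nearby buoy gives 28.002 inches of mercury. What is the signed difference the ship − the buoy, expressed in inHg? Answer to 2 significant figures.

the ship: 93.72 kPa = 27.6755 inHg.
Difference: 27.6755 − 28.0020 = -0.33 inHg.

-0.33 inHg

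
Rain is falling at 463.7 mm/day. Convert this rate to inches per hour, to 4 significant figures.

463.7 mm/day × 0.0393701 in/mm × 0.0416667 day/hour = 0.7607 in/hour.

0.7607 in/hour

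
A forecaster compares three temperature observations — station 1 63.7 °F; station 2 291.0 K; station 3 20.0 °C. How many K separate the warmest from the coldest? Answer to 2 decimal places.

2.39 K

station 1: 63.7 °F = 17.611 °C.
station 2: 291.0 K = 17.850 °C.
Spread: 20.000 − 17.611 = 2.389 °C.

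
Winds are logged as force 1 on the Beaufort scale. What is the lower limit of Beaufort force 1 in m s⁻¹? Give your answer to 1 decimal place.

Beaufort 1 (light air) spans 0.3–1.5 m/s.

0.3 m/s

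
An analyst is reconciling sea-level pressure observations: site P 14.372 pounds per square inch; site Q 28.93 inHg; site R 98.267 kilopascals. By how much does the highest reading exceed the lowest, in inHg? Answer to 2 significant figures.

site P: 14.372 psi = 29.2617 inHg.
site R: 98.267 kPa = 29.0182 inHg.
Spread: 29.2617 − 28.9300 = 0.33 inHg.

0.33 inHg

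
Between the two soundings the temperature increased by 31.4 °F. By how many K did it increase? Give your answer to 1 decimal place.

Converting a difference, only the 9/5 scale factor applies: ΔK = 31.4 × 0.5556 = 17.4 K.

17.4 K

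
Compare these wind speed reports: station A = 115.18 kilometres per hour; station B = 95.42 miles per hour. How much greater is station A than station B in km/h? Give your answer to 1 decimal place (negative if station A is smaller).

station B: 95.42 mph = 153.564 km/h.
Difference: 115.180 − 153.564 = -38.4 km/h.

-38.4 km/h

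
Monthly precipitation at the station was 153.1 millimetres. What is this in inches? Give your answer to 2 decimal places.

6.03 in

1 mm = 0.0393701 in, so 153.1 × 0.0393701 = 6.03 in.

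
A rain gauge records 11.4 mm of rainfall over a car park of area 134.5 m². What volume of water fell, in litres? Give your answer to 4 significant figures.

1 mm over 1 m² is 1 L, so volume = 11.4 × 134.5 = 1533.3 L ≈ 1533 L.

1533 litres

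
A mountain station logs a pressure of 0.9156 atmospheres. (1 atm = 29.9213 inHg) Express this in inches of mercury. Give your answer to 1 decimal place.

1 atm = 29.9213 inHg, so 0.9156 × 29.9213 = 27.4 inHg.

27.4 inHg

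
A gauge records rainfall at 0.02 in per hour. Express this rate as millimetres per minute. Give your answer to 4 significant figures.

0.008467 mm/minute

0.02 in/hour × 25.4 mm/in × 0.0166667 hour/minute = 0.008467 mm/minute.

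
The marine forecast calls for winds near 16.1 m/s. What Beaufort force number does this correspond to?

Beaufort force 7

16.1 m/s lies in the Beaufort 7 band (near gale, 13.9–17.1 m/s).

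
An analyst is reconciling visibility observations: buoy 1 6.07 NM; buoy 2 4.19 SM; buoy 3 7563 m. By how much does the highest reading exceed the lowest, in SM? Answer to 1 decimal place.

2.8 SM

buoy 1: 6.07 nmi = 6.985 SM.
buoy 3: 7563 m = 4.699 SM.
Spread: 6.985 − 4.190 = 2.8 SM.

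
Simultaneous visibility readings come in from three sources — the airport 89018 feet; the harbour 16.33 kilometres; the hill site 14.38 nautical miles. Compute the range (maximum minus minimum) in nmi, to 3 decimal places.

5.833 nmi

the airport: 89018 ft = 14.65048 nmi.
the harbour: 16.33 km = 8.81749 nmi.
Spread: 14.65048 − 8.81749 = 5.833 nmi.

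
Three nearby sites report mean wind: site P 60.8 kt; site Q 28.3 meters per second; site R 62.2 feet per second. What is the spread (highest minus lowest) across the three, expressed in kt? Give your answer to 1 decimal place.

23.9 kt

site Q: 28.3 m/s = 55.011 kt.
site R: 62.2 ft/s = 36.852 kt.
Spread: 60.800 − 36.852 = 23.9 kt.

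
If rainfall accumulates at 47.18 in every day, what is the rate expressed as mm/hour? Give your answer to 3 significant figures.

47.18 in/day × 25.4 mm/in × 0.0416667 day/hour = 49.9 mm/hour.

49.9 mm/hour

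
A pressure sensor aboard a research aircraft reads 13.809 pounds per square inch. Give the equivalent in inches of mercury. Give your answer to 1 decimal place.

28.1 inHg

1 psi = 2.03602 inHg, so 13.809 × 2.03602 = 28.1 inHg.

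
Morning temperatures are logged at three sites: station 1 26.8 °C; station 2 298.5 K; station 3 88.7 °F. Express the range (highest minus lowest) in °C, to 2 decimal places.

6.15 °C

station 2: 298.5 K = 25.350 °C.
station 3: 88.7 °F = 31.500 °C.
Spread: 31.500 − 25.350 = 6.150 °C.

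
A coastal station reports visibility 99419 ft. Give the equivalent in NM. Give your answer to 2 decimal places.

16.36 nmi

1 ft = 0.000164579 nmi, so 99419 × 0.000164579 = 16.36 nmi.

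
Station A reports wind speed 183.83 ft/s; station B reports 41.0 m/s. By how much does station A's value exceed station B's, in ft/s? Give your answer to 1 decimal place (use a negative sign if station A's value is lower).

49.3 ft/s

station B: 41.0 m/s = 134.514 ft/s.
Difference: 183.830 − 134.514 = 49.3 ft/s.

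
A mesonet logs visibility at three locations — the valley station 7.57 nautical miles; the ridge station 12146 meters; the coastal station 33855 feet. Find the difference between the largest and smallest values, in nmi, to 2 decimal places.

the ridge station: 12146 m = 6.5583 nmi.
the coastal station: 33855 ft = 5.5718 nmi.
Spread: 7.5700 − 5.5718 = 2.00 nmi.

2.00 nmi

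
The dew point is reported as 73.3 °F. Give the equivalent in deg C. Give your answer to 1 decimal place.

22.9 °C

°C = (°F − 32) × 5/9 = (73.3 − 32) / 1.8 = 22.9 °C.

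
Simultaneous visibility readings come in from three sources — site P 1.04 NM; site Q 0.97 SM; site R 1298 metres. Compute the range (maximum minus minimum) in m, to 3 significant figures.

site P: 1.04 nmi = 1926.08 m.
site Q: 0.97 SM = 1561.06 m.
Spread: 1926.08 − 1298.00 = 628 m.

628 m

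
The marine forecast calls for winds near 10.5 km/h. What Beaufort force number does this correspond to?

Beaufort force 2

10.5 km/h = 2.9 m/s, which is Beaufort 2 (light breeze, 1.6–3.3 m/s).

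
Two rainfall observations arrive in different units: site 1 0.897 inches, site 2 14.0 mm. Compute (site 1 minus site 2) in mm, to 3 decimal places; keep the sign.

site 1: 0.897 in = 22.78380 mm.
Difference: 22.78380 − 14.00000 = 8.784 mm.

8.784 mm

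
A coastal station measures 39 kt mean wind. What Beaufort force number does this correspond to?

Beaufort force 8

39 kt lies in the Beaufort 8 band (gale, 34–40 kt).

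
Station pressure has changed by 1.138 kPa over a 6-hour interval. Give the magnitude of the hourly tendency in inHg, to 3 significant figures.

0.0560 inHg per hour

1.138 kPa / 6 h × 0.2953 inHg/kPa = 0.0560 inHg/h.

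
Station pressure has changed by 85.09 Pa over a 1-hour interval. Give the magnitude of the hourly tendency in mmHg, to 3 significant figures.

85.09 Pa / 1 h × 0.00750062 mmHg/Pa = 0.638 mmHg/h.

0.638 mmHg per hour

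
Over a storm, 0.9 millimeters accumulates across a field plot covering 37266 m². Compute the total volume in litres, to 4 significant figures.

1 mm over 1 m² is 1 L, so volume = 0.9 × 37266 = 33539.4 L ≈ 33540 L.

33540 litres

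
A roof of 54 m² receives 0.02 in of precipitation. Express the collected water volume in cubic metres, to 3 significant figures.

Depth: 0.02 in × 25.4 = 0.508 mm.
1 mm over 1 m² is 1 L, so volume = 0.508 × 54 = 27.432 L = 0.0274 m³.

0.0274 cubic metres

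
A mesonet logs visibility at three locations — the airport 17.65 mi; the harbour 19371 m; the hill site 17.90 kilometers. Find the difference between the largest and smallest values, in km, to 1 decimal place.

the airport: 17.65 SM = 28.405 km.
the harbour: 19371 m = 19.371 km.
Spread: 28.405 − 17.900 = 10.5 km.

10.5 km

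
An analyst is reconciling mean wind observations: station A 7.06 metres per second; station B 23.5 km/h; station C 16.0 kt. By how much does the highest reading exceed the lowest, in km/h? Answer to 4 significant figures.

6.132 km/h

station A: 7.06 m/s = 25.41600 km/h.
station C: 16.0 kt = 29.63200 km/h.
Spread: 29.63200 − 23.50000 = 6.132 km/h.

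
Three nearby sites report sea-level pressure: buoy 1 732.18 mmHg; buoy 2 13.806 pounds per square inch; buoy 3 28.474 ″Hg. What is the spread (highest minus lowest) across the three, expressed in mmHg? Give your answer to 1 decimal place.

buoy 2: 13.806 psi = 713.976 mmHg.
buoy 3: 28.474 inHg = 723.240 mmHg.
Spread: 732.180 − 713.976 = 18.2 mmHg.

18.2 mmHg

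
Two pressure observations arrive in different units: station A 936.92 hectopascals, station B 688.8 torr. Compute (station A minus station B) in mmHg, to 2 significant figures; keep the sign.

station A: 936.92 hPa = 702.75 mmHg.
Difference: 702.75 − 688.80 = 14 mmHg.

14 mmHg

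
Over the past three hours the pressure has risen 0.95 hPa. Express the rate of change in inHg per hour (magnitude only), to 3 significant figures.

0.00935 inHg per hour

0.95 hPa / 3 h × 0.02953 inHg/hPa = 0.00935 inHg/h.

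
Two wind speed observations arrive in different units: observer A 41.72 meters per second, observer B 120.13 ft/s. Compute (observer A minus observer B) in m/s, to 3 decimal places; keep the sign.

5.104 m/s

observer B: 120.13 ft/s = 36.61562 m/s.
Difference: 41.72000 − 36.61562 = 5.104 m/s.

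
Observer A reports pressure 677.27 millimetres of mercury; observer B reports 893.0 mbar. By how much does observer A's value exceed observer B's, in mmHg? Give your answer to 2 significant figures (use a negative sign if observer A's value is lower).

observer B: 893.0 mb = 669.805 mmHg.
Difference: 677.270 − 669.805 = 7.5 mmHg.

7.5 mmHg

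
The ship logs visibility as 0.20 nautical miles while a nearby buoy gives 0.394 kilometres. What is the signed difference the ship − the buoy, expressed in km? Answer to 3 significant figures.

-0.0236 km

the ship: 0.20 nmi = 0.370400 km.
Difference: 0.370400 − 0.394000 = -0.0236 km.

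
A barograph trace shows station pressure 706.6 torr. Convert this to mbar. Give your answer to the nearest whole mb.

1 mmHg = 1.33322 mb, so 706.6 × 1.33322 = 942 mb.

942 mb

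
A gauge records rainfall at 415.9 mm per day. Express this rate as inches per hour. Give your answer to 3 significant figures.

0.682 in/hour

415.9 mm/day × 0.0393701 in/mm × 0.0416667 day/hour = 0.682 in/hour.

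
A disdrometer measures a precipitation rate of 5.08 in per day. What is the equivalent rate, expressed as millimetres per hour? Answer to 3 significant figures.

5.08 in/day × 25.4 mm/in × 0.0416667 day/hour = 5.38 mm/hour.

5.38 mm/hour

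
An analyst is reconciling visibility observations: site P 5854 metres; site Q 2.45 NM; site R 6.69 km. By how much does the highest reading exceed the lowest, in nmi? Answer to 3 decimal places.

site P: 5854 m = 3.16091 nmi.
site R: 6.69 km = 3.61231 nmi.
Spread: 3.61231 − 2.45000 = 1.162 nmi.

1.162 nmi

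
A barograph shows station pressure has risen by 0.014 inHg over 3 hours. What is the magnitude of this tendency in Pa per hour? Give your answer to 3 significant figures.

15.8 Pa per hour

0.014 inHg / 3 h × 3386.39 Pa/inHg = 15.8 Pa/h.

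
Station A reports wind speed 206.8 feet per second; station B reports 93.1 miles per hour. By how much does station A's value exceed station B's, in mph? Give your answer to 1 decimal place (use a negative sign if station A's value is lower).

47.9 mph

station A: 206.8 ft/s = 141.000 mph.
Difference: 141.000 − 93.100 = 47.9 mph.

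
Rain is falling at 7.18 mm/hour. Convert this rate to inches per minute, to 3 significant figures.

0.00471 in/minute

7.18 mm/hour × 0.0393701 in/mm × 0.0166667 hour/minute = 0.00471 in/minute.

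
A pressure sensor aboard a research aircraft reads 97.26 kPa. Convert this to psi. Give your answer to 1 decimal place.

1 kPa = 0.145038 psi, so 97.26 × 0.145038 = 14.1 psi.

14.1 psi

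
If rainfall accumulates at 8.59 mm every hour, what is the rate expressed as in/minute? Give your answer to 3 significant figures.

0.00564 in/minute

8.59 mm/hour × 0.0393701 in/mm × 0.0166667 hour/minute = 0.00564 in/minute.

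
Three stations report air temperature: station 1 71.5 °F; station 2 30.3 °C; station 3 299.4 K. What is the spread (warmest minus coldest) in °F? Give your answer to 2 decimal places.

15.04 °F

station 1: 71.5 °F = 21.944 °C.
station 3: 299.4 K = 26.250 °C.
Spread: 30.300 − 21.944 = 8.356 °C = 15.04 °F.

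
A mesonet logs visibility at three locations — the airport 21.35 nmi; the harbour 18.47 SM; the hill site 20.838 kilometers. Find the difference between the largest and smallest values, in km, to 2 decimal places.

the airport: 21.35 nmi = 39.5402 km.
the harbour: 18.47 SM = 29.7246 km.
Spread: 39.5402 − 20.8380 = 18.70 km.

18.70 km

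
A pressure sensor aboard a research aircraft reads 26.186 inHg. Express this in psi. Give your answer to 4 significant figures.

1 inHg = 0.491154 psi, so 26.186 × 0.491154 = 12.86 psi.

12.86 psi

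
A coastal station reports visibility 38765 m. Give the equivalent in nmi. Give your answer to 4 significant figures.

1 m = 0.000539957 nmi, so 38765 × 0.000539957 = 20.93 nmi.

20.93 nmi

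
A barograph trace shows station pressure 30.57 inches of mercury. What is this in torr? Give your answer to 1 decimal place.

776.5 mmHg

1 inHg = 25.4 mmHg, so 30.57 × 25.4 = 776.5 mmHg.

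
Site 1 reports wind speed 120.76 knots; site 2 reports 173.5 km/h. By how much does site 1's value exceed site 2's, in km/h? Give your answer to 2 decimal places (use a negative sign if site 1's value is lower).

50.15 km/h

site 1: 120.76 kt = 223.6475 km/h.
Difference: 223.6475 − 173.5000 = 50.15 km/h.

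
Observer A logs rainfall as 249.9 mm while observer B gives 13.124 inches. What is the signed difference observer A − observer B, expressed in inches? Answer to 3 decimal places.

-3.285 in

observer A: 249.9 mm = 9.83858 in.
Difference: 9.83858 − 13.12400 = -3.285 in.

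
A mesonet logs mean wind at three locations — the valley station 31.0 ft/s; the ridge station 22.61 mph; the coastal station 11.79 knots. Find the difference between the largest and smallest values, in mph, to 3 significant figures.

9.04 mph

the valley station: 31.0 ft/s = 21.1364 mph.
the coastal station: 11.79 kt = 13.5677 mph.
Spread: 22.6100 − 13.5677 = 9.04 mph.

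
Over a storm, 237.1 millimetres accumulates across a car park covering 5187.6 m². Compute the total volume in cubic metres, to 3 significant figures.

1230 cubic metres

1 mm over 1 m² is 1 L, so volume = 237.1 × 5187.6 = 1229980 L = 1230 m³.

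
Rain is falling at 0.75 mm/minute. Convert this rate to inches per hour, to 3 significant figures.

0.75 mm/minute × 0.0393701 in/mm × 60 minute/hour = 1.77 in/hour.

1.77 in/hour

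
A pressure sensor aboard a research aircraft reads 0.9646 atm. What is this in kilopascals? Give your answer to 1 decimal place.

97.7 kPa

1 atm = 101.325 kPa, so 0.9646 × 101.325 = 97.7 kPa.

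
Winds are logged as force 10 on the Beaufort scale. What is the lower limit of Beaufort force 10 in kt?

Beaufort 10 (storm) spans 48–55 knots.

48 kt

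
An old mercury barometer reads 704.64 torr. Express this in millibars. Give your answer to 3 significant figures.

1 mmHg = 1.33322 mb, so 704.64 × 1.33322 = 939 mb.

939 mb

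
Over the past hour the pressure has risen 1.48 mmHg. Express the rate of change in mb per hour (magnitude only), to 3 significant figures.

1.97 mb per hour

1.48 mmHg / 1 h × 1.33322 mb/mmHg = 1.97 mb/h.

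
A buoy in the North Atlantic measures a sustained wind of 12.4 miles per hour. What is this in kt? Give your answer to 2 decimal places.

1 mph = 0.868976 kt, so 12.4 × 0.868976 = 10.78 kt.

10.78 kt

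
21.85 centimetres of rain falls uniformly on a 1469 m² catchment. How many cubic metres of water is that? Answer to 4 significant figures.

Depth: 21.85 cm × 10 = 218.5 mm.
1 mm over 1 m² is 1 L, so volume = 218.5 × 1469 = 320976.5 L = 321.0 m³.

321.0 cubic metres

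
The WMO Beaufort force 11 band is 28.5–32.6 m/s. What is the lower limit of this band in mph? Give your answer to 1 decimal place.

28.5–32.6 m/s × 2.237 = 63.8–72.9 mph.

63.8 mph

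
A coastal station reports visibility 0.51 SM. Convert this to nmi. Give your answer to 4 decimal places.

1 SM = 0.868976 nmi, so 0.51 × 0.868976 = 0.4432 nmi.

0.4432 nmi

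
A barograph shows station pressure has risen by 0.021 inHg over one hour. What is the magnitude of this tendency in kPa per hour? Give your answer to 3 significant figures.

0.021 inHg / 1 h × 3.38639 kPa/inHg = 0.0711 kPa/h.

0.0711 kPa per hour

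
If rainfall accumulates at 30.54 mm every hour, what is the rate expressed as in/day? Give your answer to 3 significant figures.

28.9 in/day

30.54 mm/hour × 0.0393701 in/mm × 24 hour/day = 28.9 in/day.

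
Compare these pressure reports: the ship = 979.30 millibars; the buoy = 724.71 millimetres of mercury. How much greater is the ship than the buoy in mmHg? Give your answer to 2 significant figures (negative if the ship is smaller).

the ship: 979.30 mb = 734.535 mmHg.
Difference: 734.535 − 724.710 = 9.8 mmHg.

9.8 mmHg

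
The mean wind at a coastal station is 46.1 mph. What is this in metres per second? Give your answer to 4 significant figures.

20.61 m/s

1 mph = 0.44704 m/s, so 46.1 × 0.44704 = 20.61 m/s.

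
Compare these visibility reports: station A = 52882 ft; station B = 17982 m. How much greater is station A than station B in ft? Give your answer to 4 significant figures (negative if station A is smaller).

-6114 ft

station B: 17982 m = 58996.06 ft.
Difference: 52882.00 − 58996.06 = -6114 ft.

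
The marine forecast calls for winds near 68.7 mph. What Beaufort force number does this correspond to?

Beaufort force 11

68.7 mph = 30.7 m/s, which is Beaufort 11 (violent storm, 28.5–32.6 m/s).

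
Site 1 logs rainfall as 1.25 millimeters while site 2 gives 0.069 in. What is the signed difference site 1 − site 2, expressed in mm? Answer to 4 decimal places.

-0.5026 mm

site 2: 0.069 in = 1.752600 mm.
Difference: 1.250000 − 1.752600 = -0.5026 mm.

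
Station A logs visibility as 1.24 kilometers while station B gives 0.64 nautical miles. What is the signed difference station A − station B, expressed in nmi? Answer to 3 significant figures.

station A: 1.24 km = 0.669546 nmi.
Difference: 0.669546 − 0.640000 = 0.0295 nmi.

0.0295 nmi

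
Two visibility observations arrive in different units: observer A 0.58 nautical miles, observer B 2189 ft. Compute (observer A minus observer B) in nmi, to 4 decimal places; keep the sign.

0.2197 nmi

observer B: 2189 ft = 0.360263 nmi.
Difference: 0.580000 − 0.360263 = 0.2197 nmi.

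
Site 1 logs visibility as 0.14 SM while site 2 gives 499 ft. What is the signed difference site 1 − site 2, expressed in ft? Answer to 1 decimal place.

240.2 ft

site 1: 0.14 SM = 739.200 ft.
Difference: 739.200 − 499.000 = 240.2 ft.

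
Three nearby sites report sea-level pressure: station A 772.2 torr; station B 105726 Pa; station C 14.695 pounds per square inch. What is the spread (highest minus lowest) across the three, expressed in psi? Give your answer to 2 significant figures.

0.64 psi

station A: 772.2 mmHg = 14.9319 psi.
station B: 105726 Pa = 15.3343 psi.
Spread: 15.3343 − 14.6950 = 0.64 psi.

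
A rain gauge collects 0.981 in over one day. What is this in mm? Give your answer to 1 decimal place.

1 in = 25.4 mm, so 0.981 × 25.4 = 24.9 mm.

24.9 mm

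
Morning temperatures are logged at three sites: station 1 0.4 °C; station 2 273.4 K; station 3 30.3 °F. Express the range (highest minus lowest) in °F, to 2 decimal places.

station 2: 273.4 K = 0.250 °C.
station 3: 30.3 °F = -0.944 °C.
Spread: 0.400 − (-0.944) = 1.344 °C = 2.42 °F.

2.42 °F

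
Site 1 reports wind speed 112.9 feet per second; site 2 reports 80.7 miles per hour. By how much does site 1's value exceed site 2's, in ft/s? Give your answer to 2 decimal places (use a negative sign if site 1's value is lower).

-5.46 ft/s

site 2: 80.7 mph = 118.3600 ft/s.
Difference: 112.9000 − 118.3600 = -5.46 ft/s.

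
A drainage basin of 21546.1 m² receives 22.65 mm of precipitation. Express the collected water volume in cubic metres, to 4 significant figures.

488.0 cubic metres

1 mm over 1 m² is 1 L, so volume = 22.65 × 21546.1 = 488019.16 L = 488.0 m³.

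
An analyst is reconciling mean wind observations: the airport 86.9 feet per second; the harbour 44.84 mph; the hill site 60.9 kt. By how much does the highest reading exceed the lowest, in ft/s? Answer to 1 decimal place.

37.0 ft/s

the harbour: 44.84 mph = 65.765 ft/s.
the hill site: 60.9 kt = 102.788 ft/s.
Spread: 102.788 − 65.765 = 37.0 ft/s.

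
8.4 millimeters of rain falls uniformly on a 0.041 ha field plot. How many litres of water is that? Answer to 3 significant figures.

Area: 0.041 ha = 410 m².
1 mm over 1 m² is 1 L, so volume = 8.4 × 410 = 3444 L ≈ 3440 L.

3440 litres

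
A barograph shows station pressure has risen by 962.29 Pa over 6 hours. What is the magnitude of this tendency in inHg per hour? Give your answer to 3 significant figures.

0.0474 inHg per hour

962.29 Pa / 6 h × 0.0002953 inHg/Pa = 0.0474 inHg/h.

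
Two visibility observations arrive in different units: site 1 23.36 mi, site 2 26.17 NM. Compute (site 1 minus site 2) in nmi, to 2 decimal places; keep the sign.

-5.87 nmi

site 1: 23.36 SM = 20.2993 nmi.
Difference: 20.2993 − 26.1700 = -5.87 nmi.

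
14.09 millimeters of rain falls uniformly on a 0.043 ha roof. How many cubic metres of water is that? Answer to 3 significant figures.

Area: 0.043 ha = 430 m².
1 mm over 1 m² is 1 L, so volume = 14.09 × 430 = 6058.7 L = 6.06 m³.

6.06 cubic metres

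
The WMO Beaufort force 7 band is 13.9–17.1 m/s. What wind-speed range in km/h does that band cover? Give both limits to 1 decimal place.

50.0 to 61.6 km/h

13.9–17.1 m/s × 3.6 = 50.0–61.6 km/h.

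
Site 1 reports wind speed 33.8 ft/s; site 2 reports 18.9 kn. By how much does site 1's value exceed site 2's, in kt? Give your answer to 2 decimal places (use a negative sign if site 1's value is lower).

1.13 kt

site 1: 33.8 ft/s = 20.0260 kt.
Difference: 20.0260 − 18.9000 = 1.13 kt.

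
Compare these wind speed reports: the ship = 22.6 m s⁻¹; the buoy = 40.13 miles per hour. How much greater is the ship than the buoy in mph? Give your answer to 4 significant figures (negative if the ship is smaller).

the ship: 22.6 m/s = 50.5548 mph.
Difference: 50.5548 − 40.1300 = 10.42 mph.

10.42 mph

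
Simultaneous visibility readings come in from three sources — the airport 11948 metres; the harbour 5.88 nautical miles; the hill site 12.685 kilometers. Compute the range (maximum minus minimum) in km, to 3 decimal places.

the airport: 11948 m = 11.94800 km.
the harbour: 5.88 nmi = 10.88976 km.
Spread: 12.68500 − 10.88976 = 1.795 km.

1.795 km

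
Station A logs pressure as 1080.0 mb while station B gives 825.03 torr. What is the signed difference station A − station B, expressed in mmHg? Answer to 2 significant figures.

-15 mmHg

station A: 1080.0 mb = 810.07 mmHg.
Difference: 810.07 − 825.03 = -15 mmHg.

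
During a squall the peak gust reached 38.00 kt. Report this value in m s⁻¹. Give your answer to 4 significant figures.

1 kt = 0.514444 m/s, so 38.00 × 0.514444 = 19.55 m/s.

19.55 m/s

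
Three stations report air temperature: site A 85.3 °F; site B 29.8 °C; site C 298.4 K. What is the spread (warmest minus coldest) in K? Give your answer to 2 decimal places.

4.55 K

site A: 85.3 °F = 29.611 °C.
site C: 298.4 K = 25.250 °C.
Spread: 29.800 − 25.250 = 4.550 °C.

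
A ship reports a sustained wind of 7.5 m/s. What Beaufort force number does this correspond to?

Beaufort force 4

7.5 m/s lies in the Beaufort 4 band (moderate breeze, 5.5–7.9 m/s).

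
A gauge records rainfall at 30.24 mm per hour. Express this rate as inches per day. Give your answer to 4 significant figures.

28.57 in/day

30.24 mm/hour × 0.0393701 in/mm × 24 hour/day = 28.57 in/day.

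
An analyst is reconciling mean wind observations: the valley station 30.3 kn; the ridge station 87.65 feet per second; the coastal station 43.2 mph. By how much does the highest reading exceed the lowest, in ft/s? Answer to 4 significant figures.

the valley station: 30.3 kt = 51.1406 ft/s.
the coastal station: 43.2 mph = 63.3600 ft/s.
Spread: 87.6500 − 51.1406 = 36.51 ft/s.

36.51 ft/s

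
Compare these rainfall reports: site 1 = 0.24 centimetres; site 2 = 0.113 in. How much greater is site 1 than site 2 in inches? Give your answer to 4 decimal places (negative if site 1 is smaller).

site 1: 0.24 cm = 0.094488 in.
Difference: 0.094488 − 0.113000 = -0.0185 in.

-0.0185 in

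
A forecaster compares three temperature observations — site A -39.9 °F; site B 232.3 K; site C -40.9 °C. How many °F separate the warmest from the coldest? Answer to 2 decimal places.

1.72 °F

site A: -39.9 °F = -39.944 °C.
site B: 232.3 K = -40.850 °C.
Spread: (-39.944) − (-40.900) = 0.956 °C = 1.72 °F.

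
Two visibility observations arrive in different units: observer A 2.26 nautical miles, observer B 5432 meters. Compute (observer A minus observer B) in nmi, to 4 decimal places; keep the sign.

observer B: 5432 m = 2.933045 nmi.
Difference: 2.260000 − 2.933045 = -0.6730 nmi.

-0.6730 nmi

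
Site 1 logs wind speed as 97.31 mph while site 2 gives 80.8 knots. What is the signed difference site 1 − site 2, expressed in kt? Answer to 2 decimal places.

3.76 kt

site 1: 97.31 mph = 84.5601 kt.
Difference: 84.5601 − 80.8000 = 3.76 kt.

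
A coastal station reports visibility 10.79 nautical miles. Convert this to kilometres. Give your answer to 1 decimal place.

20.0 km

1 nmi = 1.852 km, so 10.79 × 1.852 = 20.0 km.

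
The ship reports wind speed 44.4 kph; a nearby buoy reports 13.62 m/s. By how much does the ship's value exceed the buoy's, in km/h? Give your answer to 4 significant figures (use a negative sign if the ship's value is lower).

the buoy: 13.62 m/s = 49.03200 km/h.
Difference: 44.40000 − 49.03200 = -4.632 km/h.

-4.632 km/h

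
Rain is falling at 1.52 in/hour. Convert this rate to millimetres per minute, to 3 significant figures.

0.643 mm/minute

1.52 in/hour × 25.4 mm/in × 0.0166667 hour/minute = 0.643 mm/minute.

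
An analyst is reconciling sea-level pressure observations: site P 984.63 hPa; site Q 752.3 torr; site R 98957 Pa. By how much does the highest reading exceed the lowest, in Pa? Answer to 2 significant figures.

site P: 984.63 hPa = 98463.00 Pa.
site Q: 752.3 mmHg = 100298.43 Pa.
Spread: 100298.43 − 98463.00 = 1800 Pa.

1800 Pa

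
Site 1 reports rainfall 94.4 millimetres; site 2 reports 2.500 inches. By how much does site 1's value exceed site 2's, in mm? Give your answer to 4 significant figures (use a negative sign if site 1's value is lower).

site 2: 2.500 in = 63.5000 mm.
Difference: 94.4000 − 63.5000 = 30.90 mm.

30.90 mm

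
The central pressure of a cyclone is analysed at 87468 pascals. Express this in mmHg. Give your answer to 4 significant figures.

1 Pa = 0.00750062 mmHg, so 87468 × 0.00750062 = 656.1 mmHg.

656.1 mmHg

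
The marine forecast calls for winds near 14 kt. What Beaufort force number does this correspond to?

Beaufort force 4

14 kt lies in the Beaufort 4 band (moderate breeze, 11–16 kt).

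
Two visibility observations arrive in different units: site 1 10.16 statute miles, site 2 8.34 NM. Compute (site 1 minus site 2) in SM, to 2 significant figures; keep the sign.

0.56 SM

site 2: 8.34 nmi = 9.5975 SM.
Difference: 10.1600 − 9.5975 = 0.56 SM.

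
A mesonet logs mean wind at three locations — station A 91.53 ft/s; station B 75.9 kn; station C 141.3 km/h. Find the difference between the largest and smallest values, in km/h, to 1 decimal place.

station A: 91.53 ft/s = 100.434 km/h.
station B: 75.9 kt = 140.567 km/h.
Spread: 141.300 − 100.434 = 40.9 km/h.

40.9 km/h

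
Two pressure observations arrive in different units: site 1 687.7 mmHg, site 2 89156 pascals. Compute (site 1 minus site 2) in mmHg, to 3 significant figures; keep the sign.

19.0 mmHg

site 2: 89156 Pa = 668.725 mmHg.
Difference: 687.700 − 668.725 = 19.0 mmHg.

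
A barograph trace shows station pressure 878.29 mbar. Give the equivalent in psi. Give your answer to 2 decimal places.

12.74 psi

1 mb = 0.0145038 psi, so 878.29 × 0.0145038 = 12.74 psi.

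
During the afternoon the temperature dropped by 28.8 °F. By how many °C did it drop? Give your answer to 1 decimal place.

16.0 °C

A change of 1 °C equals a change of 1.8 °F: Δ°C = 28.8 × 0.5556 = 16.0 °C.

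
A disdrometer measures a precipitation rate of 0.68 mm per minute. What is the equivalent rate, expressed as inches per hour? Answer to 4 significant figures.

1.606 in/hour

0.68 mm/minute × 0.0393701 in/mm × 60 minute/hour = 1.606 in/hour.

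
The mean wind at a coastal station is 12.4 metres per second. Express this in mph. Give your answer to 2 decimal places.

27.74 mph

1 m/s = 2.23694 mph, so 12.4 × 2.23694 = 27.74 mph.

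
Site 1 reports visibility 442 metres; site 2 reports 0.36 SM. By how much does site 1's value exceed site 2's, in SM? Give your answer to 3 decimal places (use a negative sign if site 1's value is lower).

site 1: 442 m = 0.27465 SM.
Difference: 0.27465 − 0.36000 = -0.085 SM.

-0.085 SM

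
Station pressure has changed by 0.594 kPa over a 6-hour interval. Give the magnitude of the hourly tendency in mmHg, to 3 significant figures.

0.743 mmHg per hour

0.594 kPa / 6 h × 7.50062 mmHg/kPa = 0.743 mmHg/h.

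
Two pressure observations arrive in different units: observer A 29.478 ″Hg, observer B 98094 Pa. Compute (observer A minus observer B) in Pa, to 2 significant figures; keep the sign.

observer A: 29.478 inHg = 99823.97 Pa.
Difference: 99823.97 − 98094.00 = 1700 Pa.

1700 Pa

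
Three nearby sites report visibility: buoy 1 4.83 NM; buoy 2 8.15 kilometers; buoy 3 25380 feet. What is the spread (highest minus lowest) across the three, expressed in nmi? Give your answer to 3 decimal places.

buoy 2: 8.15 km = 4.40065 nmi.
buoy 3: 25380 ft = 4.17701 nmi.
Spread: 4.83000 − 4.17701 = 0.653 nmi.

0.653 nmi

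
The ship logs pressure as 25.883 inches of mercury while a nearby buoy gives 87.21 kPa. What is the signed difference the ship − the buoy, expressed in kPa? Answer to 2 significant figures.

0.44 kPa

the ship: 25.883 inHg = 87.6499 kPa.
Difference: 87.6499 − 87.2100 = 0.44 kPa.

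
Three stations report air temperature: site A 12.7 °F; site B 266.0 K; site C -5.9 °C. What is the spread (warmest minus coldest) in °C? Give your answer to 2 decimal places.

4.82 °C

site A: 12.7 °F = -10.722 °C.
site B: 266.0 K = -7.150 °C.
Spread: (-5.900) − (-10.722) = 4.822 °C.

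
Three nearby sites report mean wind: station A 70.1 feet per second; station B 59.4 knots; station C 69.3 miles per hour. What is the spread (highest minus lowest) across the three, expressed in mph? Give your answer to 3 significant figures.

station A: 70.1 ft/s = 47.795 mph.
station B: 59.4 kt = 68.356 mph.
Spread: 69.300 − 47.795 = 21.5 mph.

21.5 mph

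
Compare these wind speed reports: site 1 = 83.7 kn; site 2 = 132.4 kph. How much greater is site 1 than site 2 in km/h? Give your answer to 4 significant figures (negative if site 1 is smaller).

site 1: 83.7 kt = 155.0124 km/h.
Difference: 155.0124 − 132.4000 = 22.61 km/h.

22.61 km/h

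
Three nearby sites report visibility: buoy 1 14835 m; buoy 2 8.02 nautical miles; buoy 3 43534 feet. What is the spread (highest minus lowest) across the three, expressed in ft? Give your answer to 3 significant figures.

buoy 1: 14835 m = 48671.26 ft.
buoy 2: 8.02 nmi = 48730.45 ft.
Spread: 48730.45 − 43534.00 = 5200 ft.

5200 ft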